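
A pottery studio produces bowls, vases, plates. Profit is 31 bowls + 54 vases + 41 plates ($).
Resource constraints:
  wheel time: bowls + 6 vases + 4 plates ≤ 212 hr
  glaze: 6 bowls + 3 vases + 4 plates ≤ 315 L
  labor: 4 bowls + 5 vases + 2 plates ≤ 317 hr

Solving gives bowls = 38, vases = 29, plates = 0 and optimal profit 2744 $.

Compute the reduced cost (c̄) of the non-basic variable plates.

-3

Binding: wheel time and glaze. Non-binding: labor (20 unused).
By complementary slackness, y = 0 for the non-binding constraint.
From A_Bᵀ y = c: 1·y_wheel time + 6·y_glaze = 31; 6·y_wheel time + 3·y_glaze = 54.
This yields shadow prices y_wheel time = 7, y_glaze = 4.
Reduced cost of plates: c₃ − yᵀa₃ = 41 − (7·4 + 4·4) = 41 − 44 = -3.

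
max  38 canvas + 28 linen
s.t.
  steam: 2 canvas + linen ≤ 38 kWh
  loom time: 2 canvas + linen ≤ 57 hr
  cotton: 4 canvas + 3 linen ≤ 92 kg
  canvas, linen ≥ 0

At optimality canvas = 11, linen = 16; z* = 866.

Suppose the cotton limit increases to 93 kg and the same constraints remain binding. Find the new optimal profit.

Binding: steam and cotton. Non-binding: loom time (19 unused).
Slack constraints have shadow price 0 (complementary slackness).
Dual feasibility on the basic columns requires 2·y_steam + 4·y_cotton = 38, 1·y_steam + 3·y_cotton = 28.
→ y_steam = 1 and y_cotton = 9.
Δz = y_cotton·Δb = 9 × (1) = 9, so new z* = 866 + 9 = 875.

875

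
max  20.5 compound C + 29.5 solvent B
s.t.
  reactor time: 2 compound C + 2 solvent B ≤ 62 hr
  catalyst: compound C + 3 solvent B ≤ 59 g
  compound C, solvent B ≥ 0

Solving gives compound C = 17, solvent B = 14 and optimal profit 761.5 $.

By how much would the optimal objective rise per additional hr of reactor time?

8

At the optimum: reactor time uses 62 of 62 (binding); catalyst uses 59 of 59 (binding).
From A_Bᵀ y = c: 2·y_reactor time + 1·y_catalyst = 20.5; 2·y_reactor time + 3·y_catalyst = 29.5.
This yields shadow prices y_reactor time = 8, y_catalyst = 4.5.
Shadow price of reactor time = 8.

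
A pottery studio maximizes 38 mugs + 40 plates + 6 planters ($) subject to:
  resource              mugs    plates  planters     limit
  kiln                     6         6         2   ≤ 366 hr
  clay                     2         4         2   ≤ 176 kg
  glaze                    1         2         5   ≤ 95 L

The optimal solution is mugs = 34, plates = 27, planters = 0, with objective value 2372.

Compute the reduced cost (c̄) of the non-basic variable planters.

At the optimum: kiln uses 366 of 366 (binding); clay uses 176 of 176 (binding); glaze uses 88 of 95 (slack = 7).
Since glaze is not tight, its dual is 0.
Dual feasibility on the basic columns requires 6·y_kiln + 2·y_clay = 38, 6·y_kiln + 4·y_clay = 40.
→ y_kiln = 6 and y_clay = 1.
Reduced cost of planters: c₃ − yᵀa₃ = 6 − (6·2 + 1·2) = 6 − 14 = -8.

-8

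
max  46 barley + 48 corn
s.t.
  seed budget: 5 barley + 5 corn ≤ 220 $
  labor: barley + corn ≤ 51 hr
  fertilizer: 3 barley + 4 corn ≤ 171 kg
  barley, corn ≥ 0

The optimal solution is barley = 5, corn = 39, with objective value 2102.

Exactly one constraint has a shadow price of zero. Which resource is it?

seed budget: 220/220 (binding)
labor: 44/51 (slack 7)
fertilizer: 171/171 (binding)
By complementary slackness, a constraint with positive slack has shadow price 0 → labor.

labor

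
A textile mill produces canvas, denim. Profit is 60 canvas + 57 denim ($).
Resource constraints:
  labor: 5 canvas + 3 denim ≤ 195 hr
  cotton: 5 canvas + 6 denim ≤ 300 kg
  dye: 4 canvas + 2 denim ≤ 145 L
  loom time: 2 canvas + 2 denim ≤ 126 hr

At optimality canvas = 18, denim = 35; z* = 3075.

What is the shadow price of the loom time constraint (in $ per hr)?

0

Binding: labor and cotton. Non-binding: dye (3 unused), loom time (20 unused).
Since dye, loom time are not tight, their duals are 0.
Dual feasibility on the basic columns requires 5·y_labor + 5·y_cotton = 60, 3·y_labor + 6·y_cotton = 57.
This yields shadow prices y_labor = 5, y_cotton = 7.
Shadow price of loom time = 0.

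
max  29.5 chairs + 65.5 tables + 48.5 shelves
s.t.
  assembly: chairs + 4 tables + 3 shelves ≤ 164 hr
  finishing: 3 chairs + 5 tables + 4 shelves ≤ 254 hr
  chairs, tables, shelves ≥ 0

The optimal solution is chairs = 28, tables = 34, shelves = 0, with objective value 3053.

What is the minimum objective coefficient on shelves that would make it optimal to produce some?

51

At the optimum: assembly uses 164 of 164 (binding); finishing uses 254 of 254 (binding).
Dual feasibility on the basic columns requires 1·y_assembly + 3·y_finishing = 29.5, 4·y_assembly + 5·y_finishing = 65.5.
→ y_assembly = 7 and y_finishing = 7.5.
shelves enters the basis when its profit ≥ yᵀa₃ = 7·3 + 7.5·4 = 51.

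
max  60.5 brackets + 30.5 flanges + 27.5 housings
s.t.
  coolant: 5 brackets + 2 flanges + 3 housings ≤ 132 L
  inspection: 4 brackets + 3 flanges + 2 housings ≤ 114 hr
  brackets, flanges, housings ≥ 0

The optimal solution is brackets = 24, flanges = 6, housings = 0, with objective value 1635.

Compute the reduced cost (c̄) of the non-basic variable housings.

At the optimum: coolant uses 132 of 132 (binding); inspection uses 114 of 114 (binding).
The binding rows give the dual system: 5·y_coolant + 4·y_inspection = 60.5 and 2·y_coolant + 3·y_inspection = 30.5.
→ y_coolant = 8.5 and y_inspection = 4.5.
Reduced cost of housings: c₃ − yᵀa₃ = 27.5 − (8.5·3 + 4.5·2) = 27.5 − 34.5 = -7.

-7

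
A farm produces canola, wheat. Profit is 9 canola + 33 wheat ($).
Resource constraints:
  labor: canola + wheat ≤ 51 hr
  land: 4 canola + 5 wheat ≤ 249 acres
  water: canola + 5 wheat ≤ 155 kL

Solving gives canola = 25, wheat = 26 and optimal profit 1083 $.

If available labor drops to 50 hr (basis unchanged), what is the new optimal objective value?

1080

Check each constraint at x*: labor 51/51 (tight); land 230/249 (slack 19); water 155/155 (tight).
By complementary slackness, y = 0 for the non-binding constraint.
From A_Bᵀ y = c: 1·y_labor + 1·y_water = 9; 1·y_labor + 5·y_water = 33.
This yields shadow prices y_labor = 3, y_water = 6.
Δz = y_labor·Δb = 3 × (-1) = -3, so new z* = 1083 − 3 = 1080.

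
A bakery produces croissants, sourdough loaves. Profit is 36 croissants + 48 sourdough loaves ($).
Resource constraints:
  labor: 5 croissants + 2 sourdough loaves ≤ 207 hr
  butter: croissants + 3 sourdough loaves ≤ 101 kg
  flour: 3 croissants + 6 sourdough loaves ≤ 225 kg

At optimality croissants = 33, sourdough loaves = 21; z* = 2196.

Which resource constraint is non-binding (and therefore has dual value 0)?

labor: 207/207 (binding)
butter: 96/101 (slack 5)
flour: 225/225 (binding)
By complementary slackness, a constraint with positive slack has shadow price 0 → butter.

butter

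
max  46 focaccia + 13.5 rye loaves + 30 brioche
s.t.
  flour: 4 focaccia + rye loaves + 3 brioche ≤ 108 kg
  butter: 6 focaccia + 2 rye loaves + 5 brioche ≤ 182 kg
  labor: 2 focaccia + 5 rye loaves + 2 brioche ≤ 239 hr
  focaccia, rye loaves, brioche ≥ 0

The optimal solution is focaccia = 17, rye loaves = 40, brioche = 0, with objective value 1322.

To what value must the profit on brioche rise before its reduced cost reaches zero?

36.5

At the optimum: flour uses 108 of 108 (binding); butter uses 182 of 182 (binding); labor uses 234 of 239 (slack = 5).
By complementary slackness, y = 0 for the non-binding constraint.
Dual feasibility on the basic columns requires 4·y_flour + 6·y_butter = 46, 1·y_flour + 2·y_butter = 13.5.
Solving: y_flour = 5.5, y_butter = 4.
brioche enters the basis when its profit ≥ yᵀa₃ = 5.5·3 + 4·5 = 36.5.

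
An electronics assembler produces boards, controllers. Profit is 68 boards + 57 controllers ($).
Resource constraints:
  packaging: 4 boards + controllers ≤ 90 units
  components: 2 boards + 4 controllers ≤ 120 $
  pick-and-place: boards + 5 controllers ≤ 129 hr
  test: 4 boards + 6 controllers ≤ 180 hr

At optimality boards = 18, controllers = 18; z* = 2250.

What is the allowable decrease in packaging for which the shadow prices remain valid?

Binding constraints: packaging, test. The basis is B = [[4,1],[4,6]] with det 20.
Per unit decrease in packaging, x* moves by d = (-0.3, 0.2).
The basis stays optimal until pick-and-place becomes binding; allowable decrease = 30 units.

30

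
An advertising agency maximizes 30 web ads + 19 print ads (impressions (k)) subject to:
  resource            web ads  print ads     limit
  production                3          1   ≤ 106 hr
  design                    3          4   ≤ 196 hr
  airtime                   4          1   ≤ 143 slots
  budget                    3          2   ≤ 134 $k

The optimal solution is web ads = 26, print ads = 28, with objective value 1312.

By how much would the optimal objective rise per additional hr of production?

Check each constraint at x*: production 106/106 (tight); design 190/196 (slack 6); airtime 132/143 (slack 11); budget 134/134 (tight).
By complementary slackness, y = 0 for the non-binding constraints.
Dual feasibility on the basic columns requires 3·y_production + 3·y_budget = 30, 1·y_production + 2·y_budget = 19.
→ y_production = 1 and y_budget = 9.
Shadow price of production = 1.

1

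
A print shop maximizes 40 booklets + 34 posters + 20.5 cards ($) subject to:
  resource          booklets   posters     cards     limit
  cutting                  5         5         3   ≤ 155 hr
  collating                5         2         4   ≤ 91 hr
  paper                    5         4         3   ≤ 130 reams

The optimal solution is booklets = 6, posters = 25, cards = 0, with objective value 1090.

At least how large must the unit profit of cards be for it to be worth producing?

Check each constraint at x*: cutting 155/155 (tight); collating 80/91 (slack 11); paper 130/130 (tight).
By complementary slackness, y = 0 for the non-binding constraint.
The binding rows give the dual system: 5·y_cutting + 5·y_paper = 40 and 5·y_cutting + 4·y_paper = 34.
Solving: y_cutting = 2, y_paper = 6.
cards enters the basis when its profit ≥ yᵀa₃ = 2·3 + 6·3 = 24.

24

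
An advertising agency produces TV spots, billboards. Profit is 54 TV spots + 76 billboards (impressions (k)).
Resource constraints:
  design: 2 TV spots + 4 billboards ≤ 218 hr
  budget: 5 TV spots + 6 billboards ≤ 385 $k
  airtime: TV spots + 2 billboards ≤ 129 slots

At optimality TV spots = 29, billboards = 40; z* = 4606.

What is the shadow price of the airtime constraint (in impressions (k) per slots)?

Binding: design and budget. Non-binding: airtime (20 unused).
By complementary slackness, y = 0 for the non-binding constraint.
From A_Bᵀ y = c: 2·y_design + 5·y_budget = 54; 4·y_design + 6·y_budget = 76.
Solving: y_design = 7, y_budget = 8.
Shadow price of airtime = 0.

0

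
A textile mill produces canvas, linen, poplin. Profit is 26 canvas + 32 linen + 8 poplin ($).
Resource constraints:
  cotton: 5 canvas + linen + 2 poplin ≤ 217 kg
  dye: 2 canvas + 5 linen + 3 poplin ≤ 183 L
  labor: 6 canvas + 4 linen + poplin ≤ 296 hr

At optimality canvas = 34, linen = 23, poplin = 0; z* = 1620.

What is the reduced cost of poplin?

-7

At the optimum: cotton uses 193 of 217 (slack = 24); dye uses 183 of 183 (binding); labor uses 296 of 296 (binding).
By complementary slackness, y = 0 for the non-binding constraint.
The binding rows give the dual system: 2·y_dye + 6·y_labor = 26 and 5·y_dye + 4·y_labor = 32.
→ y_dye = 4 and y_labor = 3.
Reduced cost of poplin: c₃ − yᵀa₃ = 8 − (4·3 + 3·1) = 8 − 15 = -7.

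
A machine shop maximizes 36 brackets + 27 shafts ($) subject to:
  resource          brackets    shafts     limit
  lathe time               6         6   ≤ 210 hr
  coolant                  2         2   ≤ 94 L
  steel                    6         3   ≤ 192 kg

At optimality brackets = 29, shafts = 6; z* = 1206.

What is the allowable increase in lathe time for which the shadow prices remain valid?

Binding constraints: lathe time, steel. The basis is B = [[6,6],[6,3]] with det -18.
Per unit increase in lathe time, x* moves by d = (-0.1667, 0.3333).
The basis stays optimal until coolant becomes binding; allowable increase = 72 hr.

72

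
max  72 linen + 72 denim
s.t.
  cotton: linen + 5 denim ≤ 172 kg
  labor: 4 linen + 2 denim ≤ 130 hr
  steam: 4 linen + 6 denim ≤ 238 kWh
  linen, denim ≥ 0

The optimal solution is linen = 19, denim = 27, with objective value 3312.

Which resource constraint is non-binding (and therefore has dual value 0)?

cotton

cotton: 154/172 (slack 18)
labor: 130/130 (binding)
steam: 238/238 (binding)
By complementary slackness, a constraint with positive slack has shadow price 0 → cotton.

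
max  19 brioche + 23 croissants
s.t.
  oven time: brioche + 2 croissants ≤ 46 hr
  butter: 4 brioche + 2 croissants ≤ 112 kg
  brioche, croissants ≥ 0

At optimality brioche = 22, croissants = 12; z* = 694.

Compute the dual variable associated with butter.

Both oven time and butter are binding at x*.
Dual feasibility on the basic columns requires 1·y_oven time + 4·y_butter = 19, 2·y_oven time + 2·y_butter = 23.
Solving: y_oven time = 9, y_butter = 2.5.
Shadow price of butter = 2.5.

2.5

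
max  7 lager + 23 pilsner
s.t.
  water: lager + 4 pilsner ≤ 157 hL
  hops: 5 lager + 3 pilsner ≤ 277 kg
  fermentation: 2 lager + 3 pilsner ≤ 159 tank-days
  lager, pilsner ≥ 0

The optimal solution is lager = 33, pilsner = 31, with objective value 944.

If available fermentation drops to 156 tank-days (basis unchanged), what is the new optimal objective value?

At the optimum: water uses 157 of 157 (binding); hops uses 258 of 277 (slack = 19); fermentation uses 159 of 159 (binding).
By complementary slackness, y = 0 for the non-binding constraint.
The binding rows give the dual system: 1·y_water + 2·y_fermentation = 7 and 4·y_water + 3·y_fermentation = 23.
→ y_water = 5 and y_fermentation = 1.
Δz = y_fermentation·Δb = 1 × (-3) = -3, so new z* = 944 − 3 = 941.

941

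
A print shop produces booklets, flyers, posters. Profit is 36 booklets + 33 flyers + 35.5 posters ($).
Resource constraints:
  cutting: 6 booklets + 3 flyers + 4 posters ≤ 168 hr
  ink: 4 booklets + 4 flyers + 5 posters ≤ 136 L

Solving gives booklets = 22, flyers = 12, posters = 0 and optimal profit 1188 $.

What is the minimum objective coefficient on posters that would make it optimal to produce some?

41.5

At the optimum: cutting uses 168 of 168 (binding); ink uses 136 of 136 (binding).
The binding rows give the dual system: 6·y_cutting + 4·y_ink = 36 and 3·y_cutting + 4·y_ink = 33.
This yields shadow prices y_cutting = 1, y_ink = 7.5.
posters enters the basis when its profit ≥ yᵀa₃ = 1·4 + 7.5·5 = 41.5.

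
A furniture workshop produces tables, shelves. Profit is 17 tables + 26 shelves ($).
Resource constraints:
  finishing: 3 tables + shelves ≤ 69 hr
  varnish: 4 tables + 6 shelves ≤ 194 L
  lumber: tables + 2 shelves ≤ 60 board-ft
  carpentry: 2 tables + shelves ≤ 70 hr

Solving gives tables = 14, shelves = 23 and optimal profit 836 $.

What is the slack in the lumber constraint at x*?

0

lumber used = 1·14 + 2·23 = 60; slack = 60 − 60 = 0.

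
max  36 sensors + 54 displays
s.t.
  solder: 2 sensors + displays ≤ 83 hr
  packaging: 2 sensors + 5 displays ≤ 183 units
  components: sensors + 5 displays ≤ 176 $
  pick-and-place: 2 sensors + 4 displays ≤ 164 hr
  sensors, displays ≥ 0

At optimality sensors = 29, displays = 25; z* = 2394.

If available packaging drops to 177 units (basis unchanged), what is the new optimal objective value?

Check each constraint at x*: solder 83/83 (tight); packaging 183/183 (tight); components 154/176 (slack 22); pick-and-place 158/164 (slack 6).
By complementary slackness, y = 0 for the non-binding constraints.
The binding rows give the dual system: 2·y_solder + 2·y_packaging = 36 and 1·y_solder + 5·y_packaging = 54.
This yields shadow prices y_solder = 9, y_packaging = 9.
Δz = y_packaging·Δb = 9 × (-6) = -54, so new z* = 2394 − 54 = 2340.

2340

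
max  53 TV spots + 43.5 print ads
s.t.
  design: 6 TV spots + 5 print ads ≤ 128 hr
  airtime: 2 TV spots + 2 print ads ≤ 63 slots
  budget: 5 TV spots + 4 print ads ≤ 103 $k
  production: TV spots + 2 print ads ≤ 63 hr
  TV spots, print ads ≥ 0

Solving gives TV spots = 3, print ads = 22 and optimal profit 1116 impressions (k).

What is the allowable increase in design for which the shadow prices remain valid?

0.75

Binding constraints: design, budget. The basis is B = [[6,5],[5,4]] with det -1.
Per unit increase in design, x* moves by d = (-4, 5).
The basis stays optimal until TV spots reaches 0; allowable increase = 0.75 hr.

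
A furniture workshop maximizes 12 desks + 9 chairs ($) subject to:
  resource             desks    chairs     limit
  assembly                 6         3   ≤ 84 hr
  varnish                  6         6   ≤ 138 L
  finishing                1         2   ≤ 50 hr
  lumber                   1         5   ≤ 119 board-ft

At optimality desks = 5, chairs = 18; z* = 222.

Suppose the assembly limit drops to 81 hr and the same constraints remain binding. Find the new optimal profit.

At the optimum: assembly uses 84 of 84 (binding); varnish uses 138 of 138 (binding); finishing uses 41 of 50 (slack = 9); lumber uses 95 of 119 (slack = 24).
Slack constraints have shadow price 0 (complementary slackness).
The binding rows give the dual system: 6·y_assembly + 6·y_varnish = 12 and 3·y_assembly + 6·y_varnish = 9.
Solving: y_assembly = 1, y_varnish = 1.
Δz = y_assembly·Δb = 1 × (-3) = -3, so new z* = 222 − 3 = 219.

219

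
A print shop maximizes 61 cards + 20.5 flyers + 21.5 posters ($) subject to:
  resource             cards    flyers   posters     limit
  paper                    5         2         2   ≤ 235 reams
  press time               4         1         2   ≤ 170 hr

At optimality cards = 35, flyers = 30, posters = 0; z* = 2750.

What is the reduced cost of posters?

-5.5

Both paper and press time are binding at x*.
The binding rows give the dual system: 5·y_paper + 4·y_press time = 61 and 2·y_paper + 1·y_press time = 20.5.
This yields shadow prices y_paper = 7, y_press time = 6.5.
Reduced cost of posters: c₃ − yᵀa₃ = 21.5 − (7·2 + 6.5·2) = 21.5 − 27 = -5.5.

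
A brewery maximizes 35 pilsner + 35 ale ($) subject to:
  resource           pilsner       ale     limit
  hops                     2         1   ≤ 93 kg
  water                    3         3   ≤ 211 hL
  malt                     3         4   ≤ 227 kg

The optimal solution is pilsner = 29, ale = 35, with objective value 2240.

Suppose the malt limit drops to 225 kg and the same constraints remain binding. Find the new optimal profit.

At the optimum: hops uses 93 of 93 (binding); water uses 192 of 211 (slack = 19); malt uses 227 of 227 (binding).
Slack constraints have shadow price 0 (complementary slackness).
From A_Bᵀ y = c: 2·y_hops + 3·y_malt = 35; 1·y_hops + 4·y_malt = 35.
Solving: y_hops = 7, y_malt = 7.
Δz = y_malt·Δb = 7 × (-2) = -14, so new z* = 2240 − 14 = 2226.

2226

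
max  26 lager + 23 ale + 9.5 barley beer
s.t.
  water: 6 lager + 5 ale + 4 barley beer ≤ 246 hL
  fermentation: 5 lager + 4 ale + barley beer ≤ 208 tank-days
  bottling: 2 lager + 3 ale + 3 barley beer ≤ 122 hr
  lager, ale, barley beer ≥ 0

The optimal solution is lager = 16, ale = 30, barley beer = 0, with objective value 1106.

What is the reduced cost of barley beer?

Binding: water and bottling. Non-binding: fermentation (8 unused).
Slack constraints have shadow price 0 (complementary slackness).
Dual feasibility on the basic columns requires 6·y_water + 2·y_bottling = 26, 5·y_water + 3·y_bottling = 23.
This yields shadow prices y_water = 4, y_bottling = 1.
Reduced cost of barley beer: c₃ − yᵀa₃ = 9.5 − (4·4 + 1·3) = 9.5 − 19 = -9.5.

-9.5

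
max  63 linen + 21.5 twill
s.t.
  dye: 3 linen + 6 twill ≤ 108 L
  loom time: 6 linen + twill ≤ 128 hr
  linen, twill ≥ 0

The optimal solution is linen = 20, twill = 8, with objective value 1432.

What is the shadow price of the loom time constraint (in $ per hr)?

Check each constraint at x*: dye 108/108 (tight); loom time 128/128 (tight).
The binding rows give the dual system: 3·y_dye + 6·y_loom time = 63 and 6·y_dye + 1·y_loom time = 21.5.
→ y_dye = 2 and y_loom time = 9.5.
Shadow price of loom time = 9.5.

9.5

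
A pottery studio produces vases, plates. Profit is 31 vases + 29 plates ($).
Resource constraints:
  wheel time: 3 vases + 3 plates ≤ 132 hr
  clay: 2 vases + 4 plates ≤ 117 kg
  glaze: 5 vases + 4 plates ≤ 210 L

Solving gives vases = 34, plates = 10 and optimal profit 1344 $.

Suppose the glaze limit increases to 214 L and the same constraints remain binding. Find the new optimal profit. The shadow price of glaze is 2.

1352

Δb = 4, so new z* = 1344 + (2)·(4) = 1344 + 8 = 1352.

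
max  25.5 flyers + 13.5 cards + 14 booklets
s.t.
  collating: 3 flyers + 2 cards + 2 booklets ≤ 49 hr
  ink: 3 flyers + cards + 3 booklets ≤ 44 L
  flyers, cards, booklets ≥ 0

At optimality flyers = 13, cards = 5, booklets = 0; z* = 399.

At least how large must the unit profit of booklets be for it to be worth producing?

20.5

At the optimum: collating uses 49 of 49 (binding); ink uses 44 of 44 (binding).
The binding rows give the dual system: 3·y_collating + 3·y_ink = 25.5 and 2·y_collating + 1·y_ink = 13.5.
→ y_collating = 5 and y_ink = 3.5.
booklets enters the basis when its profit ≥ yᵀa₃ = 5·2 + 3.5·3 = 20.5.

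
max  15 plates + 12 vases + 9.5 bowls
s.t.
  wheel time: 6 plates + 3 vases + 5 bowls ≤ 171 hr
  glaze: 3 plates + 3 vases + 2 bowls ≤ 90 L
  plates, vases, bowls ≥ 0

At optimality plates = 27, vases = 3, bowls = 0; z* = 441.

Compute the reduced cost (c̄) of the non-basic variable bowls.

Check each constraint at x*: wheel time 171/171 (tight); glaze 90/90 (tight).
From A_Bᵀ y = c: 6·y_wheel time + 3·y_glaze = 15; 3·y_wheel time + 3·y_glaze = 12.
Solving: y_wheel time = 1, y_glaze = 3.
Reduced cost of bowls: c₃ − yᵀa₃ = 9.5 − (1·5 + 3·2) = 9.5 − 11 = -1.5.

-1.5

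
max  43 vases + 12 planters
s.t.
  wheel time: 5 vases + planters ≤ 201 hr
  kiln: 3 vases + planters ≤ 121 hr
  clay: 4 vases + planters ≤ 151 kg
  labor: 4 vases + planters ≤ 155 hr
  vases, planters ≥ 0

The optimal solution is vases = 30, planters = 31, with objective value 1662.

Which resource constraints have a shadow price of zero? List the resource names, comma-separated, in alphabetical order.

labor, wheel time

wheel time: 181/201 (slack 20)
kiln: 121/121 (binding)
clay: 151/151 (binding)
labor: 151/155 (slack 4)
By complementary slackness, a constraint with positive slack has shadow price 0 → labor, wheel time.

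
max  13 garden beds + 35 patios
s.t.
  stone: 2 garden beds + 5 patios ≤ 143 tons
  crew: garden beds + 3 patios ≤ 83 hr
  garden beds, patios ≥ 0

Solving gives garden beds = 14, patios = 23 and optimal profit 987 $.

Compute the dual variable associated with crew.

5

At the optimum: stone uses 143 of 143 (binding); crew uses 83 of 83 (binding).
Dual feasibility on the basic columns requires 2·y_stone + 1·y_crew = 13, 5·y_stone + 3·y_crew = 35.
Solving: y_stone = 4, y_crew = 5.
Shadow price of crew = 5.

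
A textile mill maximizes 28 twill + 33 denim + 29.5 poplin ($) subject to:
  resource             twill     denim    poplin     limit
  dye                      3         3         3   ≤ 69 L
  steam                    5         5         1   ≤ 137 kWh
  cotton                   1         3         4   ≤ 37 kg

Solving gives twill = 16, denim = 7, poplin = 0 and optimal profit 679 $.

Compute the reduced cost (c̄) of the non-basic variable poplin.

-6

Check each constraint at x*: dye 69/69 (tight); steam 115/137 (slack 22); cotton 37/37 (tight).
Slack constraints have shadow price 0 (complementary slackness).
From A_Bᵀ y = c: 3·y_dye + 1·y_cotton = 28; 3·y_dye + 3·y_cotton = 33.
→ y_dye = 8.5 and y_cotton = 2.5.
Reduced cost of poplin: c₃ − yᵀa₃ = 29.5 − (8.5·3 + 2.5·4) = 29.5 − 35.5 = -6.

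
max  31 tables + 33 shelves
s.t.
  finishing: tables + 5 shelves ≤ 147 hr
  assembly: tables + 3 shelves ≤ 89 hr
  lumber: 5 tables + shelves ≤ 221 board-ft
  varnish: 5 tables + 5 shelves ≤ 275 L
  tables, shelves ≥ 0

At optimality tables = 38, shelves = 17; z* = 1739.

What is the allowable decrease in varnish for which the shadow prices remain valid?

120

Binding constraints: assembly, varnish. The basis is B = [[1,3],[5,5]] with det -10.
Per unit decrease in varnish, x* moves by d = (-0.3, 0.1).
The basis stays optimal until finishing becomes binding; allowable decrease = 120 L.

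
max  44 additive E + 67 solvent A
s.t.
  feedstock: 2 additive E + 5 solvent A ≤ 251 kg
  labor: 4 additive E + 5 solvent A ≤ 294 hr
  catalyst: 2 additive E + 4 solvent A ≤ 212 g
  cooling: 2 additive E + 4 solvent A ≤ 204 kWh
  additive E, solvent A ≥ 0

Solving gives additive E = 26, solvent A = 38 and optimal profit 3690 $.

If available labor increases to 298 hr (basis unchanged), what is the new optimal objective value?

At the optimum: feedstock uses 242 of 251 (slack = 9); labor uses 294 of 294 (binding); catalyst uses 204 of 212 (slack = 8); cooling uses 204 of 204 (binding).
By complementary slackness, y = 0 for the non-binding constraints.
From A_Bᵀ y = c: 4·y_labor + 2·y_cooling = 44; 5·y_labor + 4·y_cooling = 67.
→ y_labor = 7 and y_cooling = 8.
Δz = y_labor·Δb = 7 × (4) = 28, so new z* = 3690 + 28 = 3718.

3718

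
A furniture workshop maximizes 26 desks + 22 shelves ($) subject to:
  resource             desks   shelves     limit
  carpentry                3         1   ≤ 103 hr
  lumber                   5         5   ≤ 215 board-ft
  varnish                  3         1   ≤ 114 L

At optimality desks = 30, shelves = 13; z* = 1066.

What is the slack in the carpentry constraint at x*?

0

carpentry used = 3·30 + 1·13 = 103; slack = 103 − 103 = 0.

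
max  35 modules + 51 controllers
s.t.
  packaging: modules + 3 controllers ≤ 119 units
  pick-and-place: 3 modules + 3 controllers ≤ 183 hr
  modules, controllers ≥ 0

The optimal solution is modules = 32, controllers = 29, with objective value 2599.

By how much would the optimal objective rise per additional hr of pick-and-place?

At the optimum: packaging uses 119 of 119 (binding); pick-and-place uses 183 of 183 (binding).
From A_Bᵀ y = c: 1·y_packaging + 3·y_pick-and-place = 35; 3·y_packaging + 3·y_pick-and-place = 51.
This yields shadow prices y_packaging = 8, y_pick-and-place = 9.
Shadow price of pick-and-place = 9.

9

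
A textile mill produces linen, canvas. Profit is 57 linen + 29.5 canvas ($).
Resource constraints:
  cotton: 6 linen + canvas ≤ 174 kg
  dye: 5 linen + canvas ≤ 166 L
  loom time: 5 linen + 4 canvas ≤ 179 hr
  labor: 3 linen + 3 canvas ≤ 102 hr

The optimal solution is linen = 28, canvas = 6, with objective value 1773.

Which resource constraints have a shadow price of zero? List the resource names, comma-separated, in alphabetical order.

cotton: 174/174 (binding)
dye: 146/166 (slack 20)
loom time: 164/179 (slack 15)
labor: 102/102 (binding)
By complementary slackness, a constraint with positive slack has shadow price 0 → dye, loom time.

dye, loom time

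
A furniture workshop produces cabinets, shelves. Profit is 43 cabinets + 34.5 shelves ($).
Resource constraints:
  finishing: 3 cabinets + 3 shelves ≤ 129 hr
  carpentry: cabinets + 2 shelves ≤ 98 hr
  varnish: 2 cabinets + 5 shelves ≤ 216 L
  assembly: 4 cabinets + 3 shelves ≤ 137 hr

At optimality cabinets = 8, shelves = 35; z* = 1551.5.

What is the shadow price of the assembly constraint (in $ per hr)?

8.5

Binding: finishing and assembly. Non-binding: carpentry (20 unused), varnish (25 unused).
By complementary slackness, y = 0 for the non-binding constraints.
Dual feasibility on the basic columns requires 3·y_finishing + 4·y_assembly = 43, 3·y_finishing + 3·y_assembly = 34.5.
→ y_finishing = 3 and y_assembly = 8.5.
Shadow price of assembly = 8.5.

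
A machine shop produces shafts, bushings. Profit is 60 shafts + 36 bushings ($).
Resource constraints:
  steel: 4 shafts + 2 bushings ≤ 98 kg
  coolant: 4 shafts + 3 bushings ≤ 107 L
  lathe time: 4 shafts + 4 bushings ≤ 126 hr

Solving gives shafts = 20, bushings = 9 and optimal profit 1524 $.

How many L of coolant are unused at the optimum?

0

coolant used = 4·20 + 3·9 = 107; slack = 107 − 107 = 0.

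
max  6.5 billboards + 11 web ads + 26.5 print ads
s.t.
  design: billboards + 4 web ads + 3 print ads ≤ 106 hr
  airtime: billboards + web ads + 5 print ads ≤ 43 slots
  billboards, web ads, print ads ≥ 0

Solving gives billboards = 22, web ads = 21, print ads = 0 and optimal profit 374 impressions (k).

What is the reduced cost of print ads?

At the optimum: design uses 106 of 106 (binding); airtime uses 43 of 43 (binding).
From A_Bᵀ y = c: 1·y_design + 1·y_airtime = 6.5; 4·y_design + 1·y_airtime = 11.
→ y_design = 1.5 and y_airtime = 5.
Reduced cost of print ads: c₃ − yᵀa₃ = 26.5 − (1.5·3 + 5·5) = 26.5 − 29.5 = -3.

-3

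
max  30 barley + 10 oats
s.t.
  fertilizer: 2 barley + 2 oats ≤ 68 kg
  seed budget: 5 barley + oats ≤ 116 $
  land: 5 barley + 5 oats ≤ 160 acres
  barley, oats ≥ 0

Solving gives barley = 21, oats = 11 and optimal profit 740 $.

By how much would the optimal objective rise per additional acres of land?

1

At the optimum: fertilizer uses 64 of 68 (slack = 4); seed budget uses 116 of 116 (binding); land uses 160 of 160 (binding).
Slack constraints have shadow price 0 (complementary slackness).
Dual feasibility on the basic columns requires 5·y_seed budget + 5·y_land = 30, 1·y_seed budget + 5·y_land = 10.
This yields shadow prices y_seed budget = 5, y_land = 1.
Shadow price of land = 1.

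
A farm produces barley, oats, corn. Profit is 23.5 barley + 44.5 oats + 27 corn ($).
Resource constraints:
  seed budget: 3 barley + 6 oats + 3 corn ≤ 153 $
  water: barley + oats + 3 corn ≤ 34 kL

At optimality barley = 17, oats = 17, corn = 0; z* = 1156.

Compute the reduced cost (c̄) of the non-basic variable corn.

Both seed budget and water are binding at x*.
From A_Bᵀ y = c: 3·y_seed budget + 1·y_water = 23.5; 6·y_seed budget + 1·y_water = 44.5.
→ y_seed budget = 7 and y_water = 2.5.
Reduced cost of corn: c₃ − yᵀa₃ = 27 − (7·3 + 2.5·3) = 27 − 28.5 = -1.5.

-1.5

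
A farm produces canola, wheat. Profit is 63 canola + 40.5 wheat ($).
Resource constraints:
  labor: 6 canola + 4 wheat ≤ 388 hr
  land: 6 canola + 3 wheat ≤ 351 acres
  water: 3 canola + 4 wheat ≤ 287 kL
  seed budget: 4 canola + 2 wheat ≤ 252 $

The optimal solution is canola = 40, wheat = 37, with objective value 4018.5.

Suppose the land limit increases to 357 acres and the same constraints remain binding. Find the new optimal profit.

4027.5

Binding: labor and land. Non-binding: water (19 unused), seed budget (18 unused).
By complementary slackness, y = 0 for the non-binding constraints.
Dual feasibility on the basic columns requires 6·y_labor + 6·y_land = 63, 4·y_labor + 3·y_land = 40.5.
Solving: y_labor = 9, y_land = 1.5.
Δz = y_land·Δb = 1.5 × (6) = 9, so new z* = 4018.5 + 9 = 4027.5.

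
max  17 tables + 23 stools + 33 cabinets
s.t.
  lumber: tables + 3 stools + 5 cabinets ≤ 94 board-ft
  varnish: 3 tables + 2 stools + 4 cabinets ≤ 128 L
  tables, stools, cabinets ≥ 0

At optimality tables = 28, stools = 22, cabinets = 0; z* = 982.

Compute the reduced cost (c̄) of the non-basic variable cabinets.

-8

At the optimum: lumber uses 94 of 94 (binding); varnish uses 128 of 128 (binding).
The binding rows give the dual system: 1·y_lumber + 3·y_varnish = 17 and 3·y_lumber + 2·y_varnish = 23.
This yields shadow prices y_lumber = 5, y_varnish = 4.
Reduced cost of cabinets: c₃ − yᵀa₃ = 33 − (5·5 + 4·4) = 33 − 41 = -8.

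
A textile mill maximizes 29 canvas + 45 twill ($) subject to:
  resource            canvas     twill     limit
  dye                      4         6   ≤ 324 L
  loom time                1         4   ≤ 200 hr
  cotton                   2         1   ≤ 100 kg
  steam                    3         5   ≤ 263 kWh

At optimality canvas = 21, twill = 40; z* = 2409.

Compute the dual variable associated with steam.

3

Check each constraint at x*: dye 324/324 (tight); loom time 181/200 (slack 19); cotton 82/100 (slack 18); steam 263/263 (tight).
By complementary slackness, y = 0 for the non-binding constraints.
From A_Bᵀ y = c: 4·y_dye + 3·y_steam = 29; 6·y_dye + 5·y_steam = 45.
Solving: y_dye = 5, y_steam = 3.
Shadow price of steam = 3.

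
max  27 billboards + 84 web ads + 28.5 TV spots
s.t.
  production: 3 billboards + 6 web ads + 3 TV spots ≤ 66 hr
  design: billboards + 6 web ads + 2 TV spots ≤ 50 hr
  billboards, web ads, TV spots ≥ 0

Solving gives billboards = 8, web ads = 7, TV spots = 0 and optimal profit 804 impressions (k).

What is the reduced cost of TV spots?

-6

Both production and design are binding at x*.
From A_Bᵀ y = c: 3·y_production + 1·y_design = 27; 6·y_production + 6·y_design = 84.
→ y_production = 6.5 and y_design = 7.5.
Reduced cost of TV spots: c₃ − yᵀa₃ = 28.5 − (6.5·3 + 7.5·2) = 28.5 − 34.5 = -6.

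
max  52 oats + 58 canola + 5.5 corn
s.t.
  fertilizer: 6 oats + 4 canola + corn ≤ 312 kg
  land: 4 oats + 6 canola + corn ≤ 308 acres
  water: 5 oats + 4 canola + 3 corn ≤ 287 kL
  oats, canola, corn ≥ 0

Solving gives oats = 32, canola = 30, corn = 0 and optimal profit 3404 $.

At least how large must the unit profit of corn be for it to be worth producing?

11

At the optimum: fertilizer uses 312 of 312 (binding); land uses 308 of 308 (binding); water uses 280 of 287 (slack = 7).
Since water is not tight, its dual is 0.
From A_Bᵀ y = c: 6·y_fertilizer + 4·y_land = 52; 4·y_fertilizer + 6·y_land = 58.
This yields shadow prices y_fertilizer = 4, y_land = 7.
corn enters the basis when its profit ≥ yᵀa₃ = 4·1 + 7·1 = 11.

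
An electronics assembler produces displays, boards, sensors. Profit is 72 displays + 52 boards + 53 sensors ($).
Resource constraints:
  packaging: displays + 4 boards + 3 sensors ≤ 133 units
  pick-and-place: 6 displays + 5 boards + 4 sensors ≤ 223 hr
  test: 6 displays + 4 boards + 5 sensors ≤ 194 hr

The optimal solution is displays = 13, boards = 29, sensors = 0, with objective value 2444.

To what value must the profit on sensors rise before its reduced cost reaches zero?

56

At the optimum: packaging uses 129 of 133 (slack = 4); pick-and-place uses 223 of 223 (binding); test uses 194 of 194 (binding).
By complementary slackness, y = 0 for the non-binding constraint.
From A_Bᵀ y = c: 6·y_pick-and-place + 6·y_test = 72; 5·y_pick-and-place + 4·y_test = 52.
This yields shadow prices y_pick-and-place = 4, y_test = 8.
sensors enters the basis when its profit ≥ yᵀa₃ = 4·4 + 8·5 = 56.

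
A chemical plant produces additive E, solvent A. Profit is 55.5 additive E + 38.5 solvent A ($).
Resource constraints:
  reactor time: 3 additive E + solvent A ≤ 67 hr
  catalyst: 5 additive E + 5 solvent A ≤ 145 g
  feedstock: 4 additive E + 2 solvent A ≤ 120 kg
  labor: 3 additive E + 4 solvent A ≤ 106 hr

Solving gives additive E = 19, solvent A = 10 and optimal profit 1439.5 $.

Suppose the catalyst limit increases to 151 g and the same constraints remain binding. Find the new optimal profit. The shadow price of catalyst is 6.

1475.5

Δb = 6, so new z* = 1439.5 + (6)·(6) = 1439.5 + 36 = 1475.5.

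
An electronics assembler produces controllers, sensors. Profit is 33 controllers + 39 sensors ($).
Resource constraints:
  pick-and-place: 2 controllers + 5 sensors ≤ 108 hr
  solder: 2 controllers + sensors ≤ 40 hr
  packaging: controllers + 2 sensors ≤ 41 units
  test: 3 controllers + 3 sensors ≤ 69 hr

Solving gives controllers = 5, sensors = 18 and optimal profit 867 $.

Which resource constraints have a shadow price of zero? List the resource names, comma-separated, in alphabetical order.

pick-and-place, solder

pick-and-place: 100/108 (slack 8)
solder: 28/40 (slack 12)
packaging: 41/41 (binding)
test: 69/69 (binding)
By complementary slackness, a constraint with positive slack has shadow price 0 → pick-and-place, solder.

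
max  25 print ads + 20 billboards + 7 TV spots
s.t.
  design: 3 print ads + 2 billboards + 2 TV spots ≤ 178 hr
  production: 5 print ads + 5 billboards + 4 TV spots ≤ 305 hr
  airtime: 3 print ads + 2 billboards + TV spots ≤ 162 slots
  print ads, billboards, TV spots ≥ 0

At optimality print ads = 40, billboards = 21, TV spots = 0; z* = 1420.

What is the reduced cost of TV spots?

Binding: production and airtime. Non-binding: design (16 unused).
Slack constraints have shadow price 0 (complementary slackness).
From A_Bᵀ y = c: 5·y_production + 3·y_airtime = 25; 5·y_production + 2·y_airtime = 20.
Solving: y_production = 2, y_airtime = 5.
Reduced cost of TV spots: c₃ − yᵀa₃ = 7 − (2·4 + 5·1) = 7 − 13 = -6.

-6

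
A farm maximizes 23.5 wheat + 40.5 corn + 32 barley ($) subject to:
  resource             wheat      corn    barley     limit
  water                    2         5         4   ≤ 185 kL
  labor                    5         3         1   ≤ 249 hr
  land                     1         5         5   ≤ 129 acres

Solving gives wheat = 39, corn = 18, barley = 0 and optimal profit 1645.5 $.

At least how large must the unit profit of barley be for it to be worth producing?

33.5

At the optimum: water uses 168 of 185 (slack = 17); labor uses 249 of 249 (binding); land uses 129 of 129 (binding).
Since water is not tight, its dual is 0.
The binding rows give the dual system: 5·y_labor + 1·y_land = 23.5 and 3·y_labor + 5·y_land = 40.5.
This yields shadow prices y_labor = 3.5, y_land = 6.
barley enters the basis when its profit ≥ yᵀa₃ = 3.5·1 + 6·5 = 33.5.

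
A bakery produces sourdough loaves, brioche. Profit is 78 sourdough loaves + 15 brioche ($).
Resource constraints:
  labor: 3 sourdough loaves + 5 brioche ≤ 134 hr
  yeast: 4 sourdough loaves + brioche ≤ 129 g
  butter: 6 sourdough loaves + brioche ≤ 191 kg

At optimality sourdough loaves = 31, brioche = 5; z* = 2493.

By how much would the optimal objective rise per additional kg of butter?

9

At the optimum: labor uses 118 of 134 (slack = 16); yeast uses 129 of 129 (binding); butter uses 191 of 191 (binding).
Slack constraints have shadow price 0 (complementary slackness).
Dual feasibility on the basic columns requires 4·y_yeast + 6·y_butter = 78, 1·y_yeast + 1·y_butter = 15.
This yields shadow prices y_yeast = 6, y_butter = 9.
Shadow price of butter = 9.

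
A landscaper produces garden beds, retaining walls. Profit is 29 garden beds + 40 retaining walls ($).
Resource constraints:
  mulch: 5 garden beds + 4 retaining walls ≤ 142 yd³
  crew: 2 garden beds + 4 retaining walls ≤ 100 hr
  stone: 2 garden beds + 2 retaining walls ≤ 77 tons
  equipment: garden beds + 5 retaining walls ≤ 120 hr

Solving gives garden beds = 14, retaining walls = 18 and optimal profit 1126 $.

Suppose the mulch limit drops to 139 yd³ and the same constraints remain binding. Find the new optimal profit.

Check each constraint at x*: mulch 142/142 (tight); crew 100/100 (tight); stone 64/77 (slack 13); equipment 104/120 (slack 16).
Slack constraints have shadow price 0 (complementary slackness).
Dual feasibility on the basic columns requires 5·y_mulch + 2·y_crew = 29, 4·y_mulch + 4·y_crew = 40.
→ y_mulch = 3 and y_crew = 7.
Δz = y_mulch·Δb = 3 × (-3) = -9, so new z* = 1126 − 9 = 1117.

1117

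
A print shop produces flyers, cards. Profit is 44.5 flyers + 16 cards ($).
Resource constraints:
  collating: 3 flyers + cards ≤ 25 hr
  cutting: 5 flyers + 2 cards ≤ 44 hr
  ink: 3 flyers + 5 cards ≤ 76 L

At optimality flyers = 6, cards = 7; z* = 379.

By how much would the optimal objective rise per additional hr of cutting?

3.5

At the optimum: collating uses 25 of 25 (binding); cutting uses 44 of 44 (binding); ink uses 53 of 76 (slack = 23).
Since ink is not tight, its dual is 0.
The binding rows give the dual system: 3·y_collating + 5·y_cutting = 44.5 and 1·y_collating + 2·y_cutting = 16.
Solving: y_collating = 9, y_cutting = 3.5.
Shadow price of cutting = 3.5.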